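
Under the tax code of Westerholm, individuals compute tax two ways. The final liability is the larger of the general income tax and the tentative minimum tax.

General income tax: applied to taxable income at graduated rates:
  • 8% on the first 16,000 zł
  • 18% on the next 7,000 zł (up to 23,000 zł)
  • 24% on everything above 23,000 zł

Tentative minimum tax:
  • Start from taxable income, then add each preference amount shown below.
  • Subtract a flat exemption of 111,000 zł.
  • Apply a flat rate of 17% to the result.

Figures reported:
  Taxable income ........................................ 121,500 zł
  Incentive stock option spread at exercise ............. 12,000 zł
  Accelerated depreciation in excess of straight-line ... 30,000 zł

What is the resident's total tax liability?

Tentative minimum tax:
  Adjusted income: 121,500 zł + 12,000 zł + 30,000 zł = 163,500 zł
  Less exemption 111,000 zł → base 52,500 zł
  52,500 zł × 17% = 8,925 zł

General income tax:
  16,000 zł × 8% = 1,280 zł
  7,000 zł × 18% = 1,260 zł
  98,500 zł × 24% = 23,640 zł
  → 26,180 zł

26,180 zł > 8,925 zł, so the general income tax governs.

26,180 zł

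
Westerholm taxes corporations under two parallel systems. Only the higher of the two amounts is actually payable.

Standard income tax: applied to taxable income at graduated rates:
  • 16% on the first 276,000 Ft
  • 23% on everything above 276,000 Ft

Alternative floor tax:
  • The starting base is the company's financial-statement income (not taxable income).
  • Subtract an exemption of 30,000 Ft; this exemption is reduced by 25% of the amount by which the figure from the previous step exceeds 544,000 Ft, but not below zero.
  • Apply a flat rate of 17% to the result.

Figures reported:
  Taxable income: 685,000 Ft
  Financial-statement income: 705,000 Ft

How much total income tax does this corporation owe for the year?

Alternative floor tax:
  Base (financial-statement income): 705,000 Ft
  Exemption: 25% × (705,000 Ft − 544,000 Ft) = 40,250 Ft ≥ 30,000 Ft, so the exemption is fully phased out
  Base: 705,000 Ft − 0 Ft = 705,000 Ft
  705,000 Ft × 17% = 119,850 Ft

Standard income tax:
  276,000 Ft × 16% = 44,160 Ft
  409,000 Ft × 23% = 94,070 Ft
  → 138,230 Ft

138,230 Ft > 119,850 Ft, so the standard income tax governs.

138,230 Ft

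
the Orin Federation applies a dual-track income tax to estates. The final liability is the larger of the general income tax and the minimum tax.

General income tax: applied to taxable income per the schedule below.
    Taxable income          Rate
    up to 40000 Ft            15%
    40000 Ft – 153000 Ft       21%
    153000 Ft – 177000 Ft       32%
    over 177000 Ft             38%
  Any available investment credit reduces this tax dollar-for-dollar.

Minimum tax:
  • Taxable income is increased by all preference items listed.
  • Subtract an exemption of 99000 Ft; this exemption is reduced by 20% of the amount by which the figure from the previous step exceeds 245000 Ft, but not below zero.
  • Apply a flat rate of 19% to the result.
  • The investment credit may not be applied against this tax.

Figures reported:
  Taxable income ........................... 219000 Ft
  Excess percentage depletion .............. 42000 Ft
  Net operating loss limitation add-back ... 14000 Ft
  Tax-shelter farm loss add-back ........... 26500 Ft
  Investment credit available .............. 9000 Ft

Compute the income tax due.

44370 Ft

Minimum tax:
  Adjusted income: 219000 Ft + 42000 Ft + 14000 Ft + 26500 Ft = 301500 Ft
  Exemption: 99000 Ft − 20% × (301500 Ft − 245000 Ft) = 99000 Ft − 11300 Ft = 87700 Ft
  Base: 301500 Ft − 87700 Ft = 213800 Ft
  213800 Ft × 19% = 40622 Ft

General income tax:
  40000 Ft × 15% = 6000 Ft
  113000 Ft × 21% = 23730 Ft
  24000 Ft × 32% = 7680 Ft
  42000 Ft × 38% = 15960 Ft
  → 53370 Ft
  Less investment credit 9000 Ft → 44370 Ft

44370 Ft > 40622 Ft, so the general income tax governs.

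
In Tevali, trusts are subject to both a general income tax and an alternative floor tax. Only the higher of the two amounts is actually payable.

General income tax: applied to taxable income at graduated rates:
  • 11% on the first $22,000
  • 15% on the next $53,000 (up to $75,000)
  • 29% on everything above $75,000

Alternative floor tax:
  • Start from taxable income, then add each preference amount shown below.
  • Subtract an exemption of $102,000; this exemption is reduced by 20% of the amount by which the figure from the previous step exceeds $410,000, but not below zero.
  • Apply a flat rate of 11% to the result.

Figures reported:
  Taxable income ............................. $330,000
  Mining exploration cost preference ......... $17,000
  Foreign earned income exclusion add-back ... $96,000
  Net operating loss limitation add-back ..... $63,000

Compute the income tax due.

Alternative floor tax:
  Adjusted income: $330,000 + $17,000 + $96,000 + $63,000 = $506,000
  Exemption: $102,000 − 20% × ($506,000 − $410,000) = $102,000 − $19,200 = $82,800
  Base: $506,000 − $82,800 = $423,200
  $423,200 × 11% = $46,552

General income tax:
  $22,000 × 11% = $2,420
  $53,000 × 15% = $7,950
  $255,000 × 29% = $73,950
  → $84,320

$84,320 > $46,552, so the general income tax governs.

$84,320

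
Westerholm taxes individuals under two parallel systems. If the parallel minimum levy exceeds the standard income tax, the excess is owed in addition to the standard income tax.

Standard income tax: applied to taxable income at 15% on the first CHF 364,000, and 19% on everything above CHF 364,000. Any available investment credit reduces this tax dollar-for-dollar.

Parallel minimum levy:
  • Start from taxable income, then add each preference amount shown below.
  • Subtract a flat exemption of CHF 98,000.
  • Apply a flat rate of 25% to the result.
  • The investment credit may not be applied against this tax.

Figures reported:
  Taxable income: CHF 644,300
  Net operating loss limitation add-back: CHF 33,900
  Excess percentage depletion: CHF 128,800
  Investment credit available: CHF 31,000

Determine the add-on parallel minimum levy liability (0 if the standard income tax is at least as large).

Standard income tax:
  CHF 364,000 × 15% = CHF 54,600
  CHF 280,300 × 19% = CHF 53,257
  → CHF 107,857
  Less investment credit CHF 31,000 → CHF 76,857

Parallel minimum levy:
  Adjusted income: CHF 644,300 + CHF 33,900 + CHF 128,800 = CHF 807,000
  Less exemption CHF 98,000 → base CHF 709,000
  CHF 709,000 × 25% = CHF 177,250

Excess of parallel minimum levy over standard income tax: CHF 177,250 − CHF 76,857 = CHF 100,393.

CHF 100,393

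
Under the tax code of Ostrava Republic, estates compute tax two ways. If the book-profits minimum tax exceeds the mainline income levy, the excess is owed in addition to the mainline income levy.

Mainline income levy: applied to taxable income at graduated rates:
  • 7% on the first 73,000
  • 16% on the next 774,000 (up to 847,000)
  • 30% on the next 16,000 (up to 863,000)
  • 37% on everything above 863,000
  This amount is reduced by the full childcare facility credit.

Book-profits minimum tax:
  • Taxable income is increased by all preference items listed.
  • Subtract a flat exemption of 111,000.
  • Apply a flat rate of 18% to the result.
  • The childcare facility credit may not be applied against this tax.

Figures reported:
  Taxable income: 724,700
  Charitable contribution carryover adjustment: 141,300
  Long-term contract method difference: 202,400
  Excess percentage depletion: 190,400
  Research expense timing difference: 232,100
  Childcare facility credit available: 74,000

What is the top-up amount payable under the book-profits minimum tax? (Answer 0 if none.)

213,000

Book-profits minimum tax:
  Adjusted income: 724,700 + 141,300 + 202,400 + 190,400 + 232,100 = 1,490,900
  Less exemption 111,000 → base 1,379,900
  1,379,900 × 18% = 248,382

Mainline income levy:
  73,000 × 7% = 5,110
  651,700 × 16% = 104,272
  → 109,382
  Less childcare facility credit 74,000 → 35,382

Excess of book-profits minimum tax over mainline income levy: 248,382 − 35,382 = 213,000.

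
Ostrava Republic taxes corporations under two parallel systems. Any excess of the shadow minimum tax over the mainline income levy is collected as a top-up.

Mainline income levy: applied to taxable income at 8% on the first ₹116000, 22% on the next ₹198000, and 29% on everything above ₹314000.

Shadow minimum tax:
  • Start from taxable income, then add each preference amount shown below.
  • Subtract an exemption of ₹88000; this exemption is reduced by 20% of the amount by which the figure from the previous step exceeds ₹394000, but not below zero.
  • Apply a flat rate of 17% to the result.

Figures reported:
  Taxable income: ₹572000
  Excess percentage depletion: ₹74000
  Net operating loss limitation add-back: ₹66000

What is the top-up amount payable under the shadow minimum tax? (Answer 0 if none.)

Shadow minimum tax:
  Adjusted income: ₹572000 + ₹74000 + ₹66000 = ₹712000
  Exemption: ₹88000 − 20% × (₹712000 − ₹394000) = ₹88000 − ₹63600 = ₹24400
  Base: ₹712000 − ₹24400 = ₹687600
  ₹687600 × 17% = ₹116892

Mainline income levy:
  ₹116000 × 8% = ₹9280
  ₹198000 × 22% = ₹43560
  ₹258000 × 29% = ₹74820
  → ₹127660

₹116892 ≤ ₹127660, so no add-on is due.

₹0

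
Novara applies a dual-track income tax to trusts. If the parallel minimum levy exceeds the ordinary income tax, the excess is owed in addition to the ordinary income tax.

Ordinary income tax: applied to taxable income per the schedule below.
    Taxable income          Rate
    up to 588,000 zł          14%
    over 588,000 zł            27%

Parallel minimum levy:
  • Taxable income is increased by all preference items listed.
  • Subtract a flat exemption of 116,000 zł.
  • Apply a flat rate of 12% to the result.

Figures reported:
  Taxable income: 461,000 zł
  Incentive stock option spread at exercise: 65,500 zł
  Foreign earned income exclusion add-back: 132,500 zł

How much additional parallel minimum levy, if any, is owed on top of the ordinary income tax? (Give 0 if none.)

Parallel minimum levy:
  Adjusted income: 461,000 zł + 65,500 zł + 132,500 zł = 659,000 zł
  Less exemption 116,000 zł → base 543,000 zł
  543,000 zł × 12% = 65,160 zł

Ordinary income tax:
  461,000 zł × 14% = 64,540 zł

Excess of parallel minimum levy over ordinary income tax: 65,160 zł − 64,540 zł = 620 zł.

620 zł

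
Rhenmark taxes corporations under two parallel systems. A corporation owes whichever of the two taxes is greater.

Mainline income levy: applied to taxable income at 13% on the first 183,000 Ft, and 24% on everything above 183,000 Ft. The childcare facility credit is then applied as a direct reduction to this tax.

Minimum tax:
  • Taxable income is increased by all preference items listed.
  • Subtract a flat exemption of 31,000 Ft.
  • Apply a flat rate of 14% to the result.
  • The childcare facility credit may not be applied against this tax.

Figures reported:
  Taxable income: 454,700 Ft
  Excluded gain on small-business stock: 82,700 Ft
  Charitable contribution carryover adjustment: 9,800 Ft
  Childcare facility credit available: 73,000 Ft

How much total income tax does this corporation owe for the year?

Mainline income levy:
  183,000 Ft × 13% = 23,790 Ft
  271,700 Ft × 24% = 65,208 Ft
  → 88,998 Ft
  Less childcare facility credit 73,000 Ft → 15,998 Ft

Minimum tax:
  Adjusted income: 454,700 Ft + 82,700 Ft + 9,800 Ft = 547,200 Ft
  Less exemption 31,000 Ft → base 516,200 Ft
  516,200 Ft × 14% = 72,268 Ft

72,268 Ft > 15,998 Ft, so the minimum tax is the binding amount.

72,268 Ft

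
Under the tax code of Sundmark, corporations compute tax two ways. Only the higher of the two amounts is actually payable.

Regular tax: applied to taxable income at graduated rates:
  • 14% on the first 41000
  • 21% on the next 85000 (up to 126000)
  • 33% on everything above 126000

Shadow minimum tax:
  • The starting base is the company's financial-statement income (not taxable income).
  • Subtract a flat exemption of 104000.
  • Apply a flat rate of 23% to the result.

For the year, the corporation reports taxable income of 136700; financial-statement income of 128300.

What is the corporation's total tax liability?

27121

Regular tax:
  41000 × 14% = 5740
  85000 × 21% = 17850
  10700 × 33% = 3531
  → 27121

Shadow minimum tax:
  Base (financial-statement income): 128300
  Less exemption 104000 → base 24300
  24300 × 23% = 5589

27121 > 5589, so the regular tax governs.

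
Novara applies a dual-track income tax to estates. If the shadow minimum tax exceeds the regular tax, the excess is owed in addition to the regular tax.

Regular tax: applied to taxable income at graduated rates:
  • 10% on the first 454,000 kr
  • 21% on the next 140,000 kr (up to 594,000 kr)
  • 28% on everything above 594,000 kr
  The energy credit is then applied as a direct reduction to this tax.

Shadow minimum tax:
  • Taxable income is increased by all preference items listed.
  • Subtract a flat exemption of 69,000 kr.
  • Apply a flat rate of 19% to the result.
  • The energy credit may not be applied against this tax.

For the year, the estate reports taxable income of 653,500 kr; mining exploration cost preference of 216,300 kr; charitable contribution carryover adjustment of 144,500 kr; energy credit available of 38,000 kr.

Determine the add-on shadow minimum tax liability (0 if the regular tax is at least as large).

126,147 kr

Regular tax:
  454,000 kr × 10% = 45,400 kr
  140,000 kr × 21% = 29,400 kr
  59,500 kr × 28% = 16,660 kr
  → 91,460 kr
  Less energy credit 38,000 kr → 53,460 kr

Shadow minimum tax:
  Adjusted income: 653,500 kr + 216,300 kr + 144,500 kr = 1,014,300 kr
  Less exemption 69,000 kr → base 945,300 kr
  945,300 kr × 19% = 179,607 kr

Excess of shadow minimum tax over regular tax: 179,607 kr − 53,460 kr = 126,147 kr.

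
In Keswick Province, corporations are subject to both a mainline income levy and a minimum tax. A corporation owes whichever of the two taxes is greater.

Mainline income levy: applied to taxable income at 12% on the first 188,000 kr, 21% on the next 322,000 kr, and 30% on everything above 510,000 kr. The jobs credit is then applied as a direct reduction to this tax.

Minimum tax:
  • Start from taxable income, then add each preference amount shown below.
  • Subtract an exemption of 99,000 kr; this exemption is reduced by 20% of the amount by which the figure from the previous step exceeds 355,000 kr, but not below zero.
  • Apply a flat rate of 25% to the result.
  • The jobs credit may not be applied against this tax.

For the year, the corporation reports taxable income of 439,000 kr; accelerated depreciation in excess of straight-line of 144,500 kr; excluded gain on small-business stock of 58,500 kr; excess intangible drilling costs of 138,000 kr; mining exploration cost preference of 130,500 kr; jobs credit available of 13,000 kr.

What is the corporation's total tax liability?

227,625 kr

Mainline income levy:
  188,000 kr × 12% = 22,560 kr
  251,000 kr × 21% = 52,710 kr
  → 75,270 kr
  Less jobs credit 13,000 kr → 62,270 kr

Minimum tax:
  Adjusted income: 439,000 kr + 144,500 kr + 58,500 kr + 138,000 kr + 130,500 kr = 910,500 kr
  Exemption: 20% × (910,500 kr − 355,000 kr) = 111,100 kr ≥ 99,000 kr, so the exemption is fully phased out
  Base: 910,500 kr − 0 kr = 910,500 kr
  910,500 kr × 25% = 227,625 kr

227,625 kr > 62,270 kr, so the minimum tax is the binding amount.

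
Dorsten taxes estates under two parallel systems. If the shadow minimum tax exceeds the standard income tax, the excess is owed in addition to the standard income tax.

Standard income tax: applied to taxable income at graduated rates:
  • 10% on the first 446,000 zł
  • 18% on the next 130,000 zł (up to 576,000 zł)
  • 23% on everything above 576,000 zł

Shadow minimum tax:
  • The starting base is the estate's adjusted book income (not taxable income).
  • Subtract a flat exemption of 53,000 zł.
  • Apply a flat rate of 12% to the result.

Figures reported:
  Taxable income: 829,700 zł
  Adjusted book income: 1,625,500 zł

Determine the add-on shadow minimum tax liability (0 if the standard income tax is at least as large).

62,349 zł

Shadow minimum tax:
  Base (adjusted book income): 1,625,500 zł
  Less exemption 53,000 zł → base 1,572,500 zł
  1,572,500 zł × 12% = 188,700 zł

Standard income tax:
  446,000 zł × 10% = 44,600 zł
  130,000 zł × 18% = 23,400 zł
  253,700 zł × 23% = 58,351 zł
  → 126,351 zł

Excess of shadow minimum tax over standard income tax: 188,700 zł − 126,351 zł = 62,349 zł.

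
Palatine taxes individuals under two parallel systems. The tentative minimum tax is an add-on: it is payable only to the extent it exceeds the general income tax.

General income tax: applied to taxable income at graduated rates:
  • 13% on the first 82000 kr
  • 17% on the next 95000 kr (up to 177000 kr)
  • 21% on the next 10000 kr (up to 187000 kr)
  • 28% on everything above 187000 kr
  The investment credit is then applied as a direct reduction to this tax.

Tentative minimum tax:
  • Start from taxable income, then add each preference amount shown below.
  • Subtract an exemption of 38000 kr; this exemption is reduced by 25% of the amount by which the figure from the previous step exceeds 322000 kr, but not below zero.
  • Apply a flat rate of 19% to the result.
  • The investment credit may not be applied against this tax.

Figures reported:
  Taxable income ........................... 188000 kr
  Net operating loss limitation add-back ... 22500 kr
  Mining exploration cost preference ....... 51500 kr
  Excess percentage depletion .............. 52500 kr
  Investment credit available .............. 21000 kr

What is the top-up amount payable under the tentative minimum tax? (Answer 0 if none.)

Tentative minimum tax:
  Adjusted income: 188000 kr + 22500 kr + 51500 kr + 52500 kr = 314500 kr
  Exemption: 314500 kr ≤ 322000 kr, so full 38000 kr applies
  Base: 314500 kr − 38000 kr = 276500 kr
  276500 kr × 19% = 52535 kr

General income tax:
  82000 kr × 13% = 10660 kr
  95000 kr × 17% = 16150 kr
  10000 kr × 21% = 2100 kr
  1000 kr × 28% = 280 kr
  → 29190 kr
  Less investment credit 21000 kr → 8190 kr

Excess of tentative minimum tax over general income tax: 52535 kr − 8190 kr = 44345 kr.

44345 kr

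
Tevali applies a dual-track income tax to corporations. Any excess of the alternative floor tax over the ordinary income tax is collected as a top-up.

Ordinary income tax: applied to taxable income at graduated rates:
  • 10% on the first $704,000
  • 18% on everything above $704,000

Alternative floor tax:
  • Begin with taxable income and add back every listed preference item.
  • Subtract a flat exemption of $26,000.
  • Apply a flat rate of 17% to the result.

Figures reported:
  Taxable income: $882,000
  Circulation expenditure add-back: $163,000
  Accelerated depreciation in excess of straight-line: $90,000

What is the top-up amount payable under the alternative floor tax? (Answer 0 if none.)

Alternative floor tax:
  Adjusted income: $882,000 + $163,000 + $90,000 = $1,135,000
  Less exemption $26,000 → base $1,109,000
  $1,109,000 × 17% = $188,530

Ordinary income tax:
  $704,000 × 10% = $70,400
  $178,000 × 18% = $32,040
  → $102,440

Excess of alternative floor tax over ordinary income tax: $188,530 − $102,440 = $86,090.

$86,090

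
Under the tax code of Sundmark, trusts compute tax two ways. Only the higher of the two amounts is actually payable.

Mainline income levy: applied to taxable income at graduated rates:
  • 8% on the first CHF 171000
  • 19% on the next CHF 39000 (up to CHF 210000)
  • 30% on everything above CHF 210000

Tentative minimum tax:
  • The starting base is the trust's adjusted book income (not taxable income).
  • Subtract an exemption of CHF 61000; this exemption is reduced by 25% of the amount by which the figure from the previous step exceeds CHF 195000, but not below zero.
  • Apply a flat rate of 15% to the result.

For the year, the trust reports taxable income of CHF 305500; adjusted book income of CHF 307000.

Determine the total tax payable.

Mainline income levy:
  CHF 171000 × 8% = CHF 13680
  CHF 39000 × 19% = CHF 7410
  CHF 95500 × 30% = CHF 28650
  → CHF 49740

Tentative minimum tax:
  Base (adjusted book income): CHF 307000
  Exemption: CHF 61000 − 25% × (CHF 307000 − CHF 195000) = CHF 61000 − CHF 28000 = CHF 33000
  Base: CHF 307000 − CHF 33000 = CHF 274000
  CHF 274000 × 15% = CHF 41100

CHF 49740 > CHF 41100, so the mainline income levy governs.

CHF 49740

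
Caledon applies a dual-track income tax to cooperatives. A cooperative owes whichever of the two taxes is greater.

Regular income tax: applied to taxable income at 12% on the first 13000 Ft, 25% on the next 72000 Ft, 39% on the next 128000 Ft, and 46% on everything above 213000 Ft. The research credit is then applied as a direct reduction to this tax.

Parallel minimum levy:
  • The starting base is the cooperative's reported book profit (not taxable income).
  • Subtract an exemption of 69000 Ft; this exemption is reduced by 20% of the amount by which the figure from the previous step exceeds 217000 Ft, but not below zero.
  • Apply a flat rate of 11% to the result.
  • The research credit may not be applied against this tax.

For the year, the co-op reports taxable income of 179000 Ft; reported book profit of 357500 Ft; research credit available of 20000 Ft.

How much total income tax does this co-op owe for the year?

36220 Ft

Parallel minimum levy:
  Base (reported book profit): 357500 Ft
  Exemption: 69000 Ft − 20% × (357500 Ft − 217000 Ft) = 69000 Ft − 28100 Ft = 40900 Ft
  Base: 357500 Ft − 40900 Ft = 316600 Ft
  316600 Ft × 11% = 34826 Ft

Regular income tax:
  13000 Ft × 12% = 1560 Ft
  72000 Ft × 25% = 18000 Ft
  94000 Ft × 39% = 36660 Ft
  → 56220 Ft
  Less research credit 20000 Ft → 36220 Ft

36220 Ft > 34826 Ft, so the regular income tax governs.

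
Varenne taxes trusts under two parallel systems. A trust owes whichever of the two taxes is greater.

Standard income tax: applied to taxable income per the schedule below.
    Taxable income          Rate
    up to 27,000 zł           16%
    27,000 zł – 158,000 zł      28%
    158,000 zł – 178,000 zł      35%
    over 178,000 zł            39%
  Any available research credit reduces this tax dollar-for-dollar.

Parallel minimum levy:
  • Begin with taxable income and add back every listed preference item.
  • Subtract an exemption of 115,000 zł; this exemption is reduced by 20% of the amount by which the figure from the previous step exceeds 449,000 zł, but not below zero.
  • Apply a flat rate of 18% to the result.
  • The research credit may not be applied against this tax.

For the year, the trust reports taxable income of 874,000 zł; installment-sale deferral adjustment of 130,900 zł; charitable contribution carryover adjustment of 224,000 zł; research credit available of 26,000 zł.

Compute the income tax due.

293,440 zł

Standard income tax:
  27,000 zł × 16% = 4,320 zł
  131,000 zł × 28% = 36,680 zł
  20,000 zł × 35% = 7,000 zł
  696,000 zł × 39% = 271,440 zł
  → 319,440 zł
  Less research credit 26,000 zł → 293,440 zł

Parallel minimum levy:
  Adjusted income: 874,000 zł + 130,900 zł + 224,000 zł = 1,228,900 zł
  Exemption: 20% × (1,228,900 zł − 449,000 zł) = 155,980 zł ≥ 115,000 zł, so the exemption is fully phased out
  Base: 1,228,900 zł − 0 zł = 1,228,900 zł
  1,228,900 zł × 18% = 221,202 zł

293,440 zł > 221,202 zł, so the standard income tax governs.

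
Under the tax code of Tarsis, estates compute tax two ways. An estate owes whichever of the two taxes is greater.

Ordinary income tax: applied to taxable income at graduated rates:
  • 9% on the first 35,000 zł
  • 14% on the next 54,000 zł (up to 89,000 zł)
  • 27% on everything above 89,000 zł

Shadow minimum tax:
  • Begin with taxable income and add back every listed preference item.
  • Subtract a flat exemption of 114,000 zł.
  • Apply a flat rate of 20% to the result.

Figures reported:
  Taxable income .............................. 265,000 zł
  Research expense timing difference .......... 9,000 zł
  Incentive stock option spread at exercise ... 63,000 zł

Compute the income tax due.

Shadow minimum tax:
  Adjusted income: 265,000 zł + 9,000 zł + 63,000 zł = 337,000 zł
  Less exemption 114,000 zł → base 223,000 zł
  223,000 zł × 20% = 44,600 zł

Ordinary income tax:
  35,000 zł × 9% = 3,150 zł
  54,000 zł × 14% = 7,560 zł
  176,000 zł × 27% = 47,520 zł
  → 58,230 zł

58,230 zł > 44,600 zł, so the ordinary income tax governs.

58,230 zł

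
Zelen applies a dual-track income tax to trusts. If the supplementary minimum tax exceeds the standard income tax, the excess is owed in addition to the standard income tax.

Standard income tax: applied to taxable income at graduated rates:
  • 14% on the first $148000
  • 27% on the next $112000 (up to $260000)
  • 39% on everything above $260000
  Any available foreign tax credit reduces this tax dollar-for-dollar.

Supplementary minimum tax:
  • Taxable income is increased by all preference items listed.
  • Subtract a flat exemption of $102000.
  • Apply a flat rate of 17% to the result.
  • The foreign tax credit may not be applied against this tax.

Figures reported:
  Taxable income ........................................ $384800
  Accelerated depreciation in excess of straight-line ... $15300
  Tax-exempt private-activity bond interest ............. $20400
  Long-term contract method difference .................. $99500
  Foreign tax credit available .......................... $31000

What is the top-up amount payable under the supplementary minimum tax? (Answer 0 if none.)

$2428

Supplementary minimum tax:
  Adjusted income: $384800 + $15300 + $20400 + $99500 = $520000
  Less exemption $102000 → base $418000
  $418000 × 17% = $71060

Standard income tax:
  $148000 × 14% = $20720
  $112000 × 27% = $30240
  $124800 × 39% = $48672
  → $99632
  Less foreign tax credit $31000 → $68632

Excess of supplementary minimum tax over standard income tax: $71060 − $68632 = $2428.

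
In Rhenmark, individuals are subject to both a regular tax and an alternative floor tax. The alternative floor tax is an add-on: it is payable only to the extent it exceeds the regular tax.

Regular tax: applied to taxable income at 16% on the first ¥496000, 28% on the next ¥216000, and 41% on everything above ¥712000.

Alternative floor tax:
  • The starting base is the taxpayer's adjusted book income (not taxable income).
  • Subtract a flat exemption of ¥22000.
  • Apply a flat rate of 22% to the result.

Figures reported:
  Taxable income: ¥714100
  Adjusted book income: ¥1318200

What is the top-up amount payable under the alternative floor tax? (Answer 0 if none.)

Regular tax:
  ¥496000 × 16% = ¥79360
  ¥216000 × 28% = ¥60480
  ¥2100 × 41% = ¥861
  → ¥140701

Alternative floor tax:
  Base (adjusted book income): ¥1318200
  Less exemption ¥22000 → base ¥1296200
  ¥1296200 × 22% = ¥285164

Excess of alternative floor tax over regular tax: ¥285164 − ¥140701 = ¥144463.

¥144463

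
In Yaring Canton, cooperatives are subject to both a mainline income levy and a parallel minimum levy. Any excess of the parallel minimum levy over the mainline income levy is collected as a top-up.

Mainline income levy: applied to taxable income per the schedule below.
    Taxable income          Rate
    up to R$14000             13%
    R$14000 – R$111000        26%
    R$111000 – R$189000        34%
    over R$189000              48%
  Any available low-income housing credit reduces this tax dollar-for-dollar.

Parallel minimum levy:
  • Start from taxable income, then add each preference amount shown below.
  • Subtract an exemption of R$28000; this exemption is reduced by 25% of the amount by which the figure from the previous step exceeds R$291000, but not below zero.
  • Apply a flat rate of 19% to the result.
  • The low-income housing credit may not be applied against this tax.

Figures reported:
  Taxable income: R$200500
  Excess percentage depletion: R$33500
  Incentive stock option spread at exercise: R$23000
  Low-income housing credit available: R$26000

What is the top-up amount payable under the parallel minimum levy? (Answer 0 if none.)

Mainline income levy:
  R$14000 × 13% = R$1820
  R$97000 × 26% = R$25220
  R$78000 × 34% = R$26520
  R$11500 × 48% = R$5520
  → R$59080
  Less low-income housing credit R$26000 → R$33080

Parallel minimum levy:
  Adjusted income: R$200500 + R$33500 + R$23000 = R$257000
  Exemption: R$257000 ≤ R$291000, so full R$28000 applies
  Base: R$257000 − R$28000 = R$229000
  R$229000 × 19% = R$43510

Excess of parallel minimum levy over mainline income levy: R$43510 − R$33080 = R$10430.

R$10430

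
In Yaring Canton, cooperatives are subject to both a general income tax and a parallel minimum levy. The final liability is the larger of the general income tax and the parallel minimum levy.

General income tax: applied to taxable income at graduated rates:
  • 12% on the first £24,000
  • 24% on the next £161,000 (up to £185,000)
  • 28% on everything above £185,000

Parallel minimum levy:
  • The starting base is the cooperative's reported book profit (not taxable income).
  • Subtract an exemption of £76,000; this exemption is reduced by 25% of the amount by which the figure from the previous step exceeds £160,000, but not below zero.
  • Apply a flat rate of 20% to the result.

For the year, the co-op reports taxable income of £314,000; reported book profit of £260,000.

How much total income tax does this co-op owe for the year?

£77,640

General income tax:
  £24,000 × 12% = £2,880
  £161,000 × 24% = £38,640
  £129,000 × 28% = £36,120
  → £77,640

Parallel minimum levy:
  Base (reported book profit): £260,000
  Exemption: £76,000 − 25% × (£260,000 − £160,000) = £76,000 − £25,000 = £51,000
  Base: £260,000 − £51,000 = £209,000
  £209,000 × 20% = £41,800

£77,640 > £41,800, so the general income tax governs.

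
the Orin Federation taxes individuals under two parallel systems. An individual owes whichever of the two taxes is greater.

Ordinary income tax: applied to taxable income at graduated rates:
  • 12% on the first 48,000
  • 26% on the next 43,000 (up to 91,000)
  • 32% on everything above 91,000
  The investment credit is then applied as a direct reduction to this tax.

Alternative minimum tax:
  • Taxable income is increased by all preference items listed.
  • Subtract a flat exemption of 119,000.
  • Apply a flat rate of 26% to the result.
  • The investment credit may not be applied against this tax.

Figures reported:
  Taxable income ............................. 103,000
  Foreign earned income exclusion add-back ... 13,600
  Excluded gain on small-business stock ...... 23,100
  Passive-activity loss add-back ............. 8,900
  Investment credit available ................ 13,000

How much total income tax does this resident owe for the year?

7,780

Ordinary income tax:
  48,000 × 12% = 5,760
  43,000 × 26% = 11,180
  12,000 × 32% = 3,840
  → 20,780
  Less investment credit 13,000 → 7,780

Alternative minimum tax:
  Adjusted income: 103,000 + 13,600 + 23,100 + 8,900 = 148,600
  Less exemption 119,000 → base 29,600
  29,600 × 26% = 7,696

7,780 > 7,696, so the ordinary income tax governs.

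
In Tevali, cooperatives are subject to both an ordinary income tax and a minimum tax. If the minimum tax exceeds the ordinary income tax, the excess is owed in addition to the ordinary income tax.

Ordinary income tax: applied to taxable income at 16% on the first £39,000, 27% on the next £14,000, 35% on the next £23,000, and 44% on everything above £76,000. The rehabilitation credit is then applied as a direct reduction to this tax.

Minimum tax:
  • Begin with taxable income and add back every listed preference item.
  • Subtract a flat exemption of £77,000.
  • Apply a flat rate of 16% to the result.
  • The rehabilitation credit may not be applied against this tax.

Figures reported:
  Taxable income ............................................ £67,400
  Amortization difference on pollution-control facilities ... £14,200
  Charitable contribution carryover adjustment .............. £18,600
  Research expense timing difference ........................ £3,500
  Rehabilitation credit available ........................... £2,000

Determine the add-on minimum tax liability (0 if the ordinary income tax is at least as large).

£0

Ordinary income tax:
  £39,000 × 16% = £6,240
  £14,000 × 27% = £3,780
  £14,400 × 35% = £5,040
  → £15,060
  Less rehabilitation credit £2,000 → £13,060

Minimum tax:
  Adjusted income: £67,400 + £14,200 + £18,600 + £3,500 = £103,700
  Less exemption £77,000 → base £26,700
  £26,700 × 16% = £4,272

£4,272 ≤ £13,060, so no add-on is due.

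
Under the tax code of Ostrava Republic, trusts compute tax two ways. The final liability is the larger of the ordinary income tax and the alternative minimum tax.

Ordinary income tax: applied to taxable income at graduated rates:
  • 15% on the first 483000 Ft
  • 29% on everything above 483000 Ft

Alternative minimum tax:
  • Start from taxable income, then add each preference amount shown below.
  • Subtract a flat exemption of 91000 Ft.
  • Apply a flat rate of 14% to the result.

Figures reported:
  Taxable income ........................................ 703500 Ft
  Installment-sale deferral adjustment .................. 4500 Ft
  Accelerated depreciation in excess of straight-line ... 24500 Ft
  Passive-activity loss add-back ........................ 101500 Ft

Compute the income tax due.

Alternative minimum tax:
  Adjusted income: 703500 Ft + 4500 Ft + 24500 Ft + 101500 Ft = 834000 Ft
  Less exemption 91000 Ft → base 743000 Ft
  743000 Ft × 14% = 104020 Ft

Ordinary income tax:
  483000 Ft × 15% = 72450 Ft
  220500 Ft × 29% = 63945 Ft
  → 136395 Ft

136395 Ft > 104020 Ft, so the ordinary income tax governs.

136395 Ft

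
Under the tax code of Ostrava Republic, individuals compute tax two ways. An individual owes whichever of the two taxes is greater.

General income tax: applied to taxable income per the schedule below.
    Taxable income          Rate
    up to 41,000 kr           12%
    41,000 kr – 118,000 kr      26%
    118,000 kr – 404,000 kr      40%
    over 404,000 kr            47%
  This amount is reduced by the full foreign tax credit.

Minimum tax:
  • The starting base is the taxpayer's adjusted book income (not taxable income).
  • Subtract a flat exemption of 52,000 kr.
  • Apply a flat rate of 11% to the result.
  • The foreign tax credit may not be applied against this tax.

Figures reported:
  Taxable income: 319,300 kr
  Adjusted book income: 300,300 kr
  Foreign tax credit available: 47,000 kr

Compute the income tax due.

58,460 kr

Minimum tax:
  Base (adjusted book income): 300,300 kr
  Less exemption 52,000 kr → base 248,300 kr
  248,300 kr × 11% = 27,313 kr

General income tax:
  41,000 kr × 12% = 4,920 kr
  77,000 kr × 26% = 20,020 kr
  201,300 kr × 40% = 80,520 kr
  → 105,460 kr
  Less foreign tax credit 47,000 kr → 58,460 kr

58,460 kr > 27,313 kr, so the general income tax governs.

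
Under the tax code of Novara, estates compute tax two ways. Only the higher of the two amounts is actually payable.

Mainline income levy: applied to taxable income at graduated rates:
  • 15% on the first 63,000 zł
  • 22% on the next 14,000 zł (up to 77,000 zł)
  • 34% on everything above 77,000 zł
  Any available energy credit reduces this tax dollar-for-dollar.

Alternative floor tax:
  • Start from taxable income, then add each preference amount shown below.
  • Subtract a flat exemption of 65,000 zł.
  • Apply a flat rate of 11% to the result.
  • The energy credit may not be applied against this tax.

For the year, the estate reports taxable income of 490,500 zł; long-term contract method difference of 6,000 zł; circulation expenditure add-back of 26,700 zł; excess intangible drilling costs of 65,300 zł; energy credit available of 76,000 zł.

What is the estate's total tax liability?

Mainline income levy:
  63,000 zł × 15% = 9,450 zł
  14,000 zł × 22% = 3,080 zł
  413,500 zł × 34% = 140,590 zł
  → 153,120 zł
  Less energy credit 76,000 zł → 77,120 zł

Alternative floor tax:
  Adjusted income: 490,500 zł + 6,000 zł + 26,700 zł + 65,300 zł = 588,500 zł
  Less exemption 65,000 zł → base 523,500 zł
  523,500 zł × 11% = 57,585 zł

77,120 zł > 57,585 zł, so the mainline income levy governs.

77,120 zł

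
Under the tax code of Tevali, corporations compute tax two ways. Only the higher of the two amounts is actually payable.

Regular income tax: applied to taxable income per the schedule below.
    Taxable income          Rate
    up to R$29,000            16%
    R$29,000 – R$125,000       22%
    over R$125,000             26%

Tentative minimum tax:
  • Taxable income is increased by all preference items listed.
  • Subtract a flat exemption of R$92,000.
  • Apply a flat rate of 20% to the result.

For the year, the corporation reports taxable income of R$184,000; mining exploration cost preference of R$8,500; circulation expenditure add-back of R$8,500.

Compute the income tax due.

Regular income tax:
  R$29,000 × 16% = R$4,640
  R$96,000 × 22% = R$21,120
  R$59,000 × 26% = R$15,340
  → R$41,100

Tentative minimum tax:
  Adjusted income: R$184,000 + R$8,500 + R$8,500 = R$201,000
  Less exemption R$92,000 → base R$109,000
  R$109,000 × 20% = R$21,800

R$41,100 > R$21,800, so the regular income tax governs.

R$41,100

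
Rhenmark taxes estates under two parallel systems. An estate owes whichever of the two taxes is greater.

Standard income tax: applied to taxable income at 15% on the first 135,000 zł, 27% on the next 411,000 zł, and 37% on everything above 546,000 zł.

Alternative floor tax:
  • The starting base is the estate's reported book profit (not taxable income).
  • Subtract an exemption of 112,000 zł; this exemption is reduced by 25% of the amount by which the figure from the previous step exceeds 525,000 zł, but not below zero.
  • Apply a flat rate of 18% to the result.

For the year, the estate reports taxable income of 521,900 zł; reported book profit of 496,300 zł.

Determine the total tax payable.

124,713 zł

Alternative floor tax:
  Base (reported book profit): 496,300 zł
  Exemption: 496,300 zł ≤ 525,000 zł, so full 112,000 zł applies
  Base: 496,300 zł − 112,000 zł = 384,300 zł
  384,300 zł × 18% = 69,174 zł

Standard income tax:
  135,000 zł × 15% = 20,250 zł
  386,900 zł × 27% = 104,463 zł
  → 124,713 zł

124,713 zł > 69,174 zł, so the standard income tax governs.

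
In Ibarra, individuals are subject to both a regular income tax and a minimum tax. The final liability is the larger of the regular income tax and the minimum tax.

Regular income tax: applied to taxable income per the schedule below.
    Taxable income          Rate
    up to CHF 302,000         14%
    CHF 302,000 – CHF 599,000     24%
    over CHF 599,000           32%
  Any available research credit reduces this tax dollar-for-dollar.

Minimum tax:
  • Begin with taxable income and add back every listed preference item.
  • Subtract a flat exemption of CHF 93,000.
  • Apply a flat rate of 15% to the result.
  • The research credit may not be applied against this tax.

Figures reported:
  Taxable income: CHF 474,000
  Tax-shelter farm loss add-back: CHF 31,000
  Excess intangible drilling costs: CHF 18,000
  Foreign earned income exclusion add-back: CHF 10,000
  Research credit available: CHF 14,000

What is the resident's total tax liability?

CHF 69,560

Minimum tax:
  Adjusted income: CHF 474,000 + CHF 31,000 + CHF 18,000 + CHF 10,000 = CHF 533,000
  Less exemption CHF 93,000 → base CHF 440,000
  CHF 440,000 × 15% = CHF 66,000

Regular income tax:
  CHF 302,000 × 14% = CHF 42,280
  CHF 172,000 × 24% = CHF 41,280
  → CHF 83,560
  Less research credit CHF 14,000 → CHF 69,560

CHF 69,560 > CHF 66,000, so the regular income tax governs.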